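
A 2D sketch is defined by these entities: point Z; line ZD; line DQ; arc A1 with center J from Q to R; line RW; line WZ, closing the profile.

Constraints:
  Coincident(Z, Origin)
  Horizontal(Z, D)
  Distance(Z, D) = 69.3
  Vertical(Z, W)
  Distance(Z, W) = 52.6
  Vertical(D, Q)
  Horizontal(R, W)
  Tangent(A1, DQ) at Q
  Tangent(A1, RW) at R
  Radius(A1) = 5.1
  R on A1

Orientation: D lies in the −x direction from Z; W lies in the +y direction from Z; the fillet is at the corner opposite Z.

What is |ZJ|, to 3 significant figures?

79.9

Z is at the origin; ZD is horizontal with |ZD| = 69.3 and D on the −x side, so D = (-69.3, 0.00). ZW is vertical with |ZW| = 52.6 and W on the +y side, so W = (0.00, 52.6). The virtual corner opposite Z is at (-69.3, 52.6). The tangent condition forces JQ to be normal to DQ and tangency of A1 to RW means the radius JR is perpendicular to RW, with radius 5.1, so the center J sits 5.1 in from both sides at J = (-64.2, 47.5). Then |ZJ| = |J − Z| = 79.9.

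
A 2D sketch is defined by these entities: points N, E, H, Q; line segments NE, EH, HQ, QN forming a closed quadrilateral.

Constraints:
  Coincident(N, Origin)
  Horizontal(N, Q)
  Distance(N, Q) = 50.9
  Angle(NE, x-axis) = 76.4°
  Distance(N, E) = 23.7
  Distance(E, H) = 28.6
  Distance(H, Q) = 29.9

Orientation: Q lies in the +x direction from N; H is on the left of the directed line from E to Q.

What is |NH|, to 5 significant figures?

42.152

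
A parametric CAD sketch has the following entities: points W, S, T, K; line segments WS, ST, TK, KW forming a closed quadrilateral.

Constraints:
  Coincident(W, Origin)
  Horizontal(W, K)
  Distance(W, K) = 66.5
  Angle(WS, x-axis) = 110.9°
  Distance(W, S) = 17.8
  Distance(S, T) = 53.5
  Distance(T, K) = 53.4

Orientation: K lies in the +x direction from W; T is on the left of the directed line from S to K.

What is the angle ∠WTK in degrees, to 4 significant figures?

71.74°

Checks: |ST| = 53.50 ✓; |TK| = 53.40 ✓.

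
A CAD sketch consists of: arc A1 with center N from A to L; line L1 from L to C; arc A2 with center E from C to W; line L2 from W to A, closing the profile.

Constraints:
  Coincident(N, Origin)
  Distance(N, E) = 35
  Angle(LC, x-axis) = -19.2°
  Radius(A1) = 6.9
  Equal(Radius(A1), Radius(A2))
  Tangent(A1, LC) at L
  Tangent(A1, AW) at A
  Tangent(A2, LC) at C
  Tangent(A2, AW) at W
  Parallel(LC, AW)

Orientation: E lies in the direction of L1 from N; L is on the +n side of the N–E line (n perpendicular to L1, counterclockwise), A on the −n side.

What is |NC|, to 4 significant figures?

35.67

The slot axis is L1's direction at -19.2°, so u = (cos -19.2°, sin -19.2°) = (0.9444, -0.3289) and n = (−sin -19.2°, cos -19.2°) = (0.3289, 0.9444). N is at the origin and E lies 35.0 along u from N, so E = 35.0·u = (33.05, -11.51). Tangency of A1 to both parallel lines with radius 6.9 puts L and A at N ± 6.9·n: L = (2.269, 6.516), A = (-2.269, -6.516). Equal radii place C and W the same way about E: C = E + 6.9·n = (35.32, -4.994), W = E − 6.9·n = (30.78, -18.03). Then |NC| = |C − N| = 35.67.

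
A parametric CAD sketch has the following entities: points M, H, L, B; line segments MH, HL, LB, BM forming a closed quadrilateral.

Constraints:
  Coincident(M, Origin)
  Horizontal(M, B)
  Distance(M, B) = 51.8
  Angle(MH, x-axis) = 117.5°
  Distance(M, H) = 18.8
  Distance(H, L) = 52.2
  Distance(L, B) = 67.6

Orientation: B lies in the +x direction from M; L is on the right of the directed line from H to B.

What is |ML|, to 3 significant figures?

35.9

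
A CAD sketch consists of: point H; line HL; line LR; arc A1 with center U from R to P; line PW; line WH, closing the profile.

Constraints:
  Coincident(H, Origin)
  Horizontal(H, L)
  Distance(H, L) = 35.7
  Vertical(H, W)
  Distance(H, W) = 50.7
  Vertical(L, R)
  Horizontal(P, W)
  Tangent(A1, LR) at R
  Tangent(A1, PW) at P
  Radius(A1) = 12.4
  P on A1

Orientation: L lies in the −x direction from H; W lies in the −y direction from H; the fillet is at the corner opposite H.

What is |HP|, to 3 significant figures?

55.8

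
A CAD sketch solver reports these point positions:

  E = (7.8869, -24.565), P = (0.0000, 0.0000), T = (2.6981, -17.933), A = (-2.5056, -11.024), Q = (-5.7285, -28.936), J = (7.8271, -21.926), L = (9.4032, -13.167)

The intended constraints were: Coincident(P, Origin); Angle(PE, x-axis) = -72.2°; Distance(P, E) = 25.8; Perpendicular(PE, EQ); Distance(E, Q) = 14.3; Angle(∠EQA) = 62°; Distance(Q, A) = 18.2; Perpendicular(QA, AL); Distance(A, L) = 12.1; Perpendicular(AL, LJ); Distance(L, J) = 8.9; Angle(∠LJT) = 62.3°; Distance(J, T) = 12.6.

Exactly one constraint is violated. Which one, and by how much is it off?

Distance(J, T) = 12.6 — off by 6.10.

P = (0.00, 0.00) ✓; PE at -72.20° ✓; |PE| = 25.80 ✓; ∠(PE, EQ) = 90.00° ✓; |EQ| = 14.30 ✓; ∠EQA = 62.00° ✓; |QA| = 18.20 ✓; ∠(QA, AL) = 90.00° ✓; |AL| = 12.10 ✓; ∠(AL, LJ) = 90.00° ✓; |LJ| = 8.900 ✓; ∠LJT = 62.30° ✓; |JT| = 6.500 ✗.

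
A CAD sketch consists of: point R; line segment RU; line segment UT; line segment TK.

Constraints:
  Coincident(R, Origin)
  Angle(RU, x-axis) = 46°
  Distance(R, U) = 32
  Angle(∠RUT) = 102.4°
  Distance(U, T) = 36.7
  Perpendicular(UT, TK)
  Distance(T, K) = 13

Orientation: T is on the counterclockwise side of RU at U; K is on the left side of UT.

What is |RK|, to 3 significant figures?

47.2

R is at the origin; RU runs at 46.0° with length 32.0, so U = 32.0·(cos 46.0°, sin 46.0°) = (22.2, 23.0). ∠RUT = 102.4°, so UT runs at 46.0° + (180° − 102.4°) = 124° from the x-axis; with |UT| = 36.7, T = U + 36.7·(cos 124°, sin 124°) = (1.92, 53.6). UT is perpendicular to TK; with |TK| = 13.0 on the left of UT, K = T + 13.0·(-0.833, -0.553) = (-8.91, 46.4). Then |RK| = |K − R| = 47.2.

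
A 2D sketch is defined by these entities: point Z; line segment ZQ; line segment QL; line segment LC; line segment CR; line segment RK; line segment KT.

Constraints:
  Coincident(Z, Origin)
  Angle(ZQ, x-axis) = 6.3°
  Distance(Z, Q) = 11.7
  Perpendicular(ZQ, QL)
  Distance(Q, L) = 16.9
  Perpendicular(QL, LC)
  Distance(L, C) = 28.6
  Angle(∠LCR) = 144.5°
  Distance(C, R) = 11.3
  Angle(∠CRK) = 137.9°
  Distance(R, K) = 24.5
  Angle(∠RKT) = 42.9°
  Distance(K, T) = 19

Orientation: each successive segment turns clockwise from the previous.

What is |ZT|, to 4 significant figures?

15.98

∠CRK = 137.9° gives RK at 108.7° from the x-axis; with |RK| = 24.5, K = (-32.66, 10.07). ∠RKT = 42.9° gives KT at -28.40° from the x-axis; with |KT| = 19.0, T = (-15.95, 1.030). Then |ZT| = |T − Z| = 15.98.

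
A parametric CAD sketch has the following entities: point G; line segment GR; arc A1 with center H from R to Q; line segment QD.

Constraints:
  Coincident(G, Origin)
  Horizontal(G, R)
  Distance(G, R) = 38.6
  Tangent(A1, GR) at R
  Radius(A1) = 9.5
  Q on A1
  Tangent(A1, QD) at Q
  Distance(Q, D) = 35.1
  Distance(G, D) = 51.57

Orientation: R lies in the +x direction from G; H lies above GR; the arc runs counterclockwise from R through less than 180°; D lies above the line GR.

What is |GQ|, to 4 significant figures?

48.79

Checks: |GR| = 38.60 ✓; |HQ| = 9.500 ✓; ∠(HQ, QD) = 90.00° ✓; |QD| = 35.10 ✓; |GD| = 51.57 ✓.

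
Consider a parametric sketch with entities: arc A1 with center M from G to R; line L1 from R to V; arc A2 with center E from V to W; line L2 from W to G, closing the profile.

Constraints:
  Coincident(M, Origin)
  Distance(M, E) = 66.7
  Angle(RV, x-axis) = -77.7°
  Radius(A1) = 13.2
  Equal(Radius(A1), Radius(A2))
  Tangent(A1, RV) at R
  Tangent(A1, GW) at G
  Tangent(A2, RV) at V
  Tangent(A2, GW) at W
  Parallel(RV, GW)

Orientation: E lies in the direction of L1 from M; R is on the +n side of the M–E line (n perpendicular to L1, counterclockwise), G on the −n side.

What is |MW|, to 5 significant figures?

67.994

The slot axis is L1's direction at -77.7°, so u = (cos -77.7°, sin -77.7°) = (0.21303, -0.97705) and n = (−sin -77.7°, cos -77.7°) = (0.97705, 0.21303). M is at the origin and E lies 66.7 along u from M, so E = 66.7·u = (14.209, -65.169). Tangency of A1 to both parallel lines with radius 13.2 puts R and G at M ± 13.2·n: R = (12.897, 2.8120), G = (-12.897, -2.8120). Equal radii place V and W the same way about E: V = E + 13.2·n = (27.106, -62.357), W = E − 13.2·n = (1.3121, -67.981). Then |MW| = |W − M| = 67.994.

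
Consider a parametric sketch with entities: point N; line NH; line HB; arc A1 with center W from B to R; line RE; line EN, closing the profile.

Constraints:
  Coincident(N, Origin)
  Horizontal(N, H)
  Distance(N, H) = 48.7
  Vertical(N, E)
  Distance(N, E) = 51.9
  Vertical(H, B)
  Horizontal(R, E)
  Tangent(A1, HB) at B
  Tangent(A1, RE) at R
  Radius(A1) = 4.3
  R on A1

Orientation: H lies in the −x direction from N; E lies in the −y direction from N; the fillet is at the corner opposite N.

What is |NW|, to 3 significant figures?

65.1

NE is vertical with |NE| = 51.9 and E on the −y side, so E = (0.00, -51.9). The virtual corner opposite N is at (-48.7, -51.9). Since A1 is tangent to HB there, WB ⟂ HB and the tangent condition forces WR to be normal to RE, with radius 4.3, so the center W sits 4.3 in from both sides at W = (-44.4, -47.6). Then |NW| = |W − N| = 65.1.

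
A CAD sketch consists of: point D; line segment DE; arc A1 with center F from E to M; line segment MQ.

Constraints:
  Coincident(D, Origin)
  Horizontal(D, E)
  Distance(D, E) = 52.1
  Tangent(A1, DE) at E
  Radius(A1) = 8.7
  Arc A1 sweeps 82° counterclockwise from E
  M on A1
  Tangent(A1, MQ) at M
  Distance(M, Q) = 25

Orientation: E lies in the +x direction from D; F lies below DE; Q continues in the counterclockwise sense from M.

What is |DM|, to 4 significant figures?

44.12

D is at the origin; D and E share the same y with |DE| = 52.1 and E on the +x side, so E = (52.10, 0.000). Tangency of A1 to DE means the radius FE is perpendicular to DE, so F = E + (0, -8.7) = (52.10, -8.700). On A1, E sits at bearing 90° from F; an 82° counterclockwise sweep puts M at bearing 172°, so M = F + 8.7·(cos 172°, sin 172°) = (43.48, -7.489). Then |DM| = |M − D| = 44.12.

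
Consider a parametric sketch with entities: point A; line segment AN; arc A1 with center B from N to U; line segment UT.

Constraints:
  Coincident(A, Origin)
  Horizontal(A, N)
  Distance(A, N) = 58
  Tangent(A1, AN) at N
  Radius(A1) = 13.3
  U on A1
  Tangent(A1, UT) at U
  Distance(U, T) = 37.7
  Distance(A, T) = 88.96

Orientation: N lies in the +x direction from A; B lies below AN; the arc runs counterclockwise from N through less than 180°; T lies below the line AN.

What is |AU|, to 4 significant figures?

53.03

A is at the origin; A and N share the same y with |AN| = 58.0 and N on the +x side, so N = (58.00, 0.000). Since A1 is tangent to AN there, BN ⟂ AN, so B = N + (0, -13.3) = (58.00, -13.30). Since BU ⟂ UT (tangency), |BT| = √(13.3² + 37.7²) = 39.98 regardless of where U sits on A1. So T lies on both circle(A, 88.96) and circle(B, 39.98); the below-AN intersection is T = (73.47, -50.16). U is the foot of the tangent from T: U = (48.15, -22.23).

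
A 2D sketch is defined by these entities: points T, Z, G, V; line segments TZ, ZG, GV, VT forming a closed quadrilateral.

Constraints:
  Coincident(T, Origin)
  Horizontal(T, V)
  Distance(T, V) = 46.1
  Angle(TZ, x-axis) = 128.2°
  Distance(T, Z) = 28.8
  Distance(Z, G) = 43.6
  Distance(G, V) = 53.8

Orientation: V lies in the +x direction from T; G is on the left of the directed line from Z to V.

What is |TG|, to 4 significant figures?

50.01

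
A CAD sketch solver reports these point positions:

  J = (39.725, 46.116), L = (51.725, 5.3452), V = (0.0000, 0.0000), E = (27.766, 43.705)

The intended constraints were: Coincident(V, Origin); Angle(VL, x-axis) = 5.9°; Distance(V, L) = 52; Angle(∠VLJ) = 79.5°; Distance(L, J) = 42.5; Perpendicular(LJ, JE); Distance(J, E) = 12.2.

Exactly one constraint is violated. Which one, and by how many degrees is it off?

Perpendicular(LJ, JE) — off by 5.00°.

V = (0.00, 0.00) ✓; VL at 5.900° ✓; |VL| = 52.00 ✓; ∠VLJ = 79.50° ✓; |LJ| = 42.50 ✓; ∠(LJ, JE) = 85.00° ✗; |JE| = 12.20 ✓.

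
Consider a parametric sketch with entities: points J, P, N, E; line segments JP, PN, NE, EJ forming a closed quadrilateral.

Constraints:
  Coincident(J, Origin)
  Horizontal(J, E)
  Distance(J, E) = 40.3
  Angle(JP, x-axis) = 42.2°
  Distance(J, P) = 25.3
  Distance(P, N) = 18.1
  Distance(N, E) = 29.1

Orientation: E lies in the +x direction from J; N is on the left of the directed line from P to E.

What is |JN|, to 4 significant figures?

43.37

Checks: |PN| = 18.10 ✓; |NE| = 29.10 ✓.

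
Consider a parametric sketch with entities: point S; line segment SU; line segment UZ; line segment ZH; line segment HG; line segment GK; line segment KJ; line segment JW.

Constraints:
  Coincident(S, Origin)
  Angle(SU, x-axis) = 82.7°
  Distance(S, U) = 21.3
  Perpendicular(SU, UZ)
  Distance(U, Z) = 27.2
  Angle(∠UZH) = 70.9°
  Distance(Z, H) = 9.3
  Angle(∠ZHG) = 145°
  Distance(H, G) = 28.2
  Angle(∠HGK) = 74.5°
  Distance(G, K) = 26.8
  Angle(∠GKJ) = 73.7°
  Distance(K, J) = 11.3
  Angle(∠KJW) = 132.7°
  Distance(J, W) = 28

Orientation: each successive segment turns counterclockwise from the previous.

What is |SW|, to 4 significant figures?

23.81

S is at the origin; SU runs at 82.7° with length 21.3, so U = (2.706, 21.13). SU ⟂ UZ, so UZ runs at 172.7°; with |UZ| = 27.2, Z = (-24.27, 24.58). ∠UZH = 70.9° gives ZH at -78.20° from the x-axis; with |ZH| = 9.3, H = (-22.37, 15.48). ∠ZHG = 145.0° gives HG at -43.20° from the x-axis; with |HG| = 28.2, G = (-1.814, -3.824). ∠HGK = 74.5° gives GK at 62.30° from the x-axis; with |GK| = 26.8, K = (10.64, 19.90). ∠GKJ = 73.7° gives KJ at 168.6° from the x-axis; with |KJ| = 11.3, J = (-0.4336, 22.14). ∠KJW = 132.7° gives JW at -144.1° from the x-axis; with |JW| = 28.0, W = (-23.11, 5.719). Then |SW| = |W − S| = 23.81.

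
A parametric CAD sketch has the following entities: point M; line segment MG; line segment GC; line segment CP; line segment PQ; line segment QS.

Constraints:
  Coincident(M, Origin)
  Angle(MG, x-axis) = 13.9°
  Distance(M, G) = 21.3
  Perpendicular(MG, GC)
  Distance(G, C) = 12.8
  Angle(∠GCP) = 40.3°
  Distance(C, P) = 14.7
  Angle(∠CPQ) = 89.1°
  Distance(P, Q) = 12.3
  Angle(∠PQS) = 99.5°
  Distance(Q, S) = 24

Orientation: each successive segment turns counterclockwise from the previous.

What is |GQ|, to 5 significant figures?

6.2184

M is at the origin; MG runs at 13.9° with length 21.3, so G = (20.676, 5.1169). MG ⟂ GC, so GC runs at 103.90°; with |GC| = 12.8, C = (17.601, 17.542). ∠GCP = 40.3° gives CP at -116.40° from the x-axis; with |CP| = 14.7, P = (11.065, 4.3751). ∠CPQ = 89.1° gives PQ at -25.500° from the x-axis; with |PQ| = 12.3, Q = (22.167, -0.92022). Then |GQ| = |Q − G| = 6.2184.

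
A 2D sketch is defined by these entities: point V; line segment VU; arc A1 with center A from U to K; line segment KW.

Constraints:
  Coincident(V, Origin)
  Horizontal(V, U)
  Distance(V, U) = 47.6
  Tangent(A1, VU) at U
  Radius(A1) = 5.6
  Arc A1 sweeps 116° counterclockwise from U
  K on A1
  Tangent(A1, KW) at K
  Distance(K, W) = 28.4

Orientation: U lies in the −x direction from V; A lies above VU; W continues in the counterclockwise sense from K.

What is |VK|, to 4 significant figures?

43.32

Tangency of A1 to VU means the radius AU is perpendicular to VU, so A = U + (0, 5.6) = (-47.60, 5.600). On A1, U sits at bearing -90° from A; a 116° counterclockwise sweep puts K at bearing 26°, so K = A + 5.6·(cos 26°, sin 26°) = (-42.57, 8.055). Then |VK| = |K − V| = 43.32.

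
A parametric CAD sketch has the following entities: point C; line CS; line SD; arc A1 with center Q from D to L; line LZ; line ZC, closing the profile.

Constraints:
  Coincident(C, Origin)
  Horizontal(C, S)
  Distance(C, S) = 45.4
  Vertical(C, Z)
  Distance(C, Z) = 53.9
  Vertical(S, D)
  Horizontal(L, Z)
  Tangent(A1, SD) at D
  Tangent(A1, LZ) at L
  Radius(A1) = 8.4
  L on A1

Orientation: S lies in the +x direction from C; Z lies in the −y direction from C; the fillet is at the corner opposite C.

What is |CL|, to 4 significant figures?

65.38

C is at the origin; CS is horizontal with |CS| = 45.4 and S on the +x side, so S = (45.40, 0.000). CZ is vertical with |CZ| = 53.9 and Z on the −y side, so Z = (0.000, -53.90). The virtual corner opposite C is at (45.40, -53.90). The tangent condition forces QD to be normal to SD and the tangent condition forces QL to be normal to LZ, with radius 8.4, so the center Q sits 8.4 in from both sides at Q = (37.00, -45.50). That places the tangent points at D = (45.40, -45.50) on SD and L = (37.00, -53.90) on LZ. Then |CL| = |L − C| = 65.38.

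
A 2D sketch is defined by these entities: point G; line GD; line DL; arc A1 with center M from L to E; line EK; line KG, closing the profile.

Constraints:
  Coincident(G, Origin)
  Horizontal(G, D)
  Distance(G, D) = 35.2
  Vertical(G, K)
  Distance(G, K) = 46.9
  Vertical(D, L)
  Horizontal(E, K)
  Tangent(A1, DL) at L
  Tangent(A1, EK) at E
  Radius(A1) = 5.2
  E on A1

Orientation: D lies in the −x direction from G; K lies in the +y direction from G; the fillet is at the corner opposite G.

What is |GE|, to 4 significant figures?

55.67

G is at the origin; GD is horizontal with |GD| = 35.2 and D on the −x side, so D = (-35.20, 0.000). GK is vertical with |GK| = 46.9 and K on the +y side, so K = (0.000, 46.90). The virtual corner opposite G is at (-35.20, 46.90). Since A1 is tangent to DL there, ML ⟂ DL and since A1 is tangent to EK there, ME ⟂ EK, with radius 5.2, so the center M sits 5.2 in from both sides at M = (-30.00, 41.70). That places the tangent points at L = (-35.20, 41.70) on DL and E = (-30.00, 46.90) on EK. Then |GE| = |E − G| = 55.67.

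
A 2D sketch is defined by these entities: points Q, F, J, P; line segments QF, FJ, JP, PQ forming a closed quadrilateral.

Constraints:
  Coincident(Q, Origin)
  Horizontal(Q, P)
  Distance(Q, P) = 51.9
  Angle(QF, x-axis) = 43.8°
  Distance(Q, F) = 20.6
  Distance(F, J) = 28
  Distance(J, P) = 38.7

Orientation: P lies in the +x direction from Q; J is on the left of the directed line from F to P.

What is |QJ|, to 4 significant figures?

48.59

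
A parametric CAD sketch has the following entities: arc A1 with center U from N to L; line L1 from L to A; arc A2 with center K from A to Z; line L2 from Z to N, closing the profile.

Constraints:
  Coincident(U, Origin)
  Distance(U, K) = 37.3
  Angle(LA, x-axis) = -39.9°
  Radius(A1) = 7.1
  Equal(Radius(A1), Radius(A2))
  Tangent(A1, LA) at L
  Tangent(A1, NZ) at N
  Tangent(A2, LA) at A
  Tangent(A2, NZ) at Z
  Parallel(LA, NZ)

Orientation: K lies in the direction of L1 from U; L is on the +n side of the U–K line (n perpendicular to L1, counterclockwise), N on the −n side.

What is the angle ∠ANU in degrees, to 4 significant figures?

69.16°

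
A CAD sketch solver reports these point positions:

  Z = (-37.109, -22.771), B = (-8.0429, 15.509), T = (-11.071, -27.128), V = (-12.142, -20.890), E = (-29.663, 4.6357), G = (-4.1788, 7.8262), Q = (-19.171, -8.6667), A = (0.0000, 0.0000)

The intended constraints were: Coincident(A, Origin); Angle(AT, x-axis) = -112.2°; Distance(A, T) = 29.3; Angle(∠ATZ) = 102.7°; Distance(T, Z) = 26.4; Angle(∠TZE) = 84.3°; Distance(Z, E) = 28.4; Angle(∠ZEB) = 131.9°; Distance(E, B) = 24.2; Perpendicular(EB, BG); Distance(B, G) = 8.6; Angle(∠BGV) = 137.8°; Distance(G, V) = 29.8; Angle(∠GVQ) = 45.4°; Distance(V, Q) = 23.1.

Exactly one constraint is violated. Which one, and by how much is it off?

Distance(V, Q) = 23.1 — off by 9.00.

A = (0.00, 0.00) ✓; AT at -112.2° ✓; |AT| = 29.30 ✓; ∠ATZ = 102.7° ✓; |TZ| = 26.40 ✓; ∠TZE = 84.30° ✓; |ZE| = 28.40 ✓; ∠ZEB = 131.9° ✓; |EB| = 24.20 ✓; ∠(EB, BG) = 90.00° ✓; |BG| = 8.600 ✓; ∠BGV = 137.8° ✓; |GV| = 29.80 ✓; ∠GVQ = 45.40° ✓; |VQ| = 14.10 ✗.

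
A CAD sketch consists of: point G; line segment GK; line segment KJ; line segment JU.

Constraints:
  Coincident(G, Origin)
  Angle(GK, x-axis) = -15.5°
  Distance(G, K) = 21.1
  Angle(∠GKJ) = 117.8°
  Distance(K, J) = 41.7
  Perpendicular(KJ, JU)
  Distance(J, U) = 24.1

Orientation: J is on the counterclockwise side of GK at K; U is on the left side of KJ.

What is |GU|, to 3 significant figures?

51.8

G is at the origin; GK runs at -15.5° with length 21.1, so K = 21.1·(cos -15.5°, sin -15.5°) = (20.3, -5.64). ∠GKJ = 117.8°, so KJ runs at -15.5° + (180° − 117.8°) = 46.7° from the x-axis; with |KJ| = 41.7, J = K + 41.7·(cos 46.7°, sin 46.7°) = (48.9, 24.7). The perpendicularity gives JU at right angles to KJ; with |JU| = 24.1 on the left of KJ, U = J + 24.1·(-0.728, 0.686) = (31.4, 41.2). Then |GU| = |U − G| = 51.8.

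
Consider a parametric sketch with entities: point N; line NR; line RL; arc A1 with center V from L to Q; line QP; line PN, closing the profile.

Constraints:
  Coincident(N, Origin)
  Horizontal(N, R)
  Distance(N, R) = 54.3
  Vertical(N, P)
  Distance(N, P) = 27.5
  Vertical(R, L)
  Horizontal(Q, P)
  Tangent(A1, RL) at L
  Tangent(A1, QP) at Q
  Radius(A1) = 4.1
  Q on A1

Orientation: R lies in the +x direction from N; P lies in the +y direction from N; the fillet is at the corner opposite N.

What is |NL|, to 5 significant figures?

59.127

The virtual corner opposite N is at (54.300, 27.500). A1 meets RL tangentially, so VL is at right angles to RL and the tangent condition forces VQ to be normal to QP, with radius 4.1, so the center V sits 4.1 in from both sides at V = (50.200, 23.400). That places the tangent points at L = (54.300, 23.400) on RL and Q = (50.200, 27.500) on QP. Then |NL| = |L − N| = 59.127.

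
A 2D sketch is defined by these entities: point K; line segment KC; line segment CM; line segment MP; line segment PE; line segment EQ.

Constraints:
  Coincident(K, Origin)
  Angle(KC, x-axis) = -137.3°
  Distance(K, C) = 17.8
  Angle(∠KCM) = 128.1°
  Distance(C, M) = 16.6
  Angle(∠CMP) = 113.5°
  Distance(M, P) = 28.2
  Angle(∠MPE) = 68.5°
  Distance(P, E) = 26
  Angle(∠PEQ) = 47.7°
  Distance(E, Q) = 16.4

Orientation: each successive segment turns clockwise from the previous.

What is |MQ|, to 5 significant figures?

14.847

K is at the origin; KC runs at -137.3° with length 17.8, so C = (-13.081, -12.071). ∠KCM = 128.1° gives CM at 170.80° from the x-axis; with |CM| = 16.6, M = (-29.468, -9.4172). ∠CMP = 113.5° gives MP at 104.30° from the x-axis; with |MP| = 28.2, P = (-36.433, 17.909). ∠MPE = 68.5° gives PE at -7.2000° from the x-axis; with |PE| = 26.0, E = (-10.638, 14.650). ∠PEQ = 47.7° gives EQ at -139.50° from the x-axis; with |EQ| = 16.4, Q = (-23.109, 3.9994). Then |MQ| = |Q − M| = 14.847.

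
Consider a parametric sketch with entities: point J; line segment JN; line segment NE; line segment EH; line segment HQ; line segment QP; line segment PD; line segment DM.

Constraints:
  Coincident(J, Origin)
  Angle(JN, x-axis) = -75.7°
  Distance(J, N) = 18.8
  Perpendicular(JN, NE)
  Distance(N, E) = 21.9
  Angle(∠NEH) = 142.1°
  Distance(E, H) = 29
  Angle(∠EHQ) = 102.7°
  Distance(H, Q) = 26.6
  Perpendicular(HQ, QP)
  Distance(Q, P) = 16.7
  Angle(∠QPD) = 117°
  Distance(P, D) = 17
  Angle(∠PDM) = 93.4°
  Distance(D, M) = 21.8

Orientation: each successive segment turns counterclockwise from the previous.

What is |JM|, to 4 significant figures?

39.64

J is at the origin; JN runs at -75.7° with length 18.8, so N = (4.644, -18.22). JN is perpendicular to NE, so NE runs at 14.30°; with |NE| = 21.9, E = (25.87, -12.81). ∠NEH = 142.1° gives EH at 52.20° from the x-axis; with |EH| = 29.0, H = (43.64, 10.11). ∠EHQ = 102.7° gives HQ at 129.5° from the x-axis; with |HQ| = 26.6, Q = (26.72, 30.63). HQ is perpendicular to QP, so QP runs at -140.5°; with |QP| = 16.7, P = (13.83, 20.01). ∠QPD = 117.0° gives PD at -77.50° from the x-axis; with |PD| = 17.0, D = (17.51, 3.412). ∠PDM = 93.4° gives DM at 9.100° from the x-axis; with |DM| = 21.8, M = (39.04, 6.860). Then |JM| = |M − J| = 39.64.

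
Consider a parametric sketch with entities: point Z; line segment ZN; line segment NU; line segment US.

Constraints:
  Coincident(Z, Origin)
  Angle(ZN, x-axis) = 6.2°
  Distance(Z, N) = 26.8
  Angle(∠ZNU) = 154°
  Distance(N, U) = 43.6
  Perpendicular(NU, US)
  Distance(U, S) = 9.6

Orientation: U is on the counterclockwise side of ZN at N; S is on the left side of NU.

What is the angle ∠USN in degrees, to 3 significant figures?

77.6°

Z is at the origin; ZN runs at 6.2° with length 26.8, so N = 26.8·(cos 6.2°, sin 6.2°) = (26.6, 2.89). ∠ZNU = 154.0°, so NU runs at 6.2° + (180° − 154.0°) = 32.2° from the x-axis; with |NU| = 43.6, U = N + 43.6·(cos 32.2°, sin 32.2°) = (63.5, 26.1). NU is perpendicular to US; with |US| = 9.6 on the left of NU, S = U + 9.6·(-0.533, 0.846) = (58.4, 34.3). Then cos ∠USN = SU·SN / (|SU||SN|), giving 77.6°.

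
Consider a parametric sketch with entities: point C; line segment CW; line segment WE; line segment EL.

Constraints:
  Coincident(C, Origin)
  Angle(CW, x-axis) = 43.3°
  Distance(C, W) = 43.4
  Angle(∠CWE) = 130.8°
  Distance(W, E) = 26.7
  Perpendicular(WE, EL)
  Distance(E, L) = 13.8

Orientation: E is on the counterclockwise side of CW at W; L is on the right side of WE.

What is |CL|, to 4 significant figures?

72.17

C is at the origin; CW runs at 43.3° with length 43.4, so W = 43.4·(cos 43.3°, sin 43.3°) = (31.59, 29.76). ∠CWE = 130.8°, so WE runs at 43.3° + (180° − 130.8°) = 92.50° from the x-axis; with |WE| = 26.7, E = W + 26.7·(cos 92.50°, sin 92.50°) = (30.42, 56.44). WE is perpendicular to EL; with |EL| = 13.8 on the right of WE, L = E + 13.8·(0.9990, 0.04362) = (44.21, 57.04). Then |CL| = |L − C| = 72.17.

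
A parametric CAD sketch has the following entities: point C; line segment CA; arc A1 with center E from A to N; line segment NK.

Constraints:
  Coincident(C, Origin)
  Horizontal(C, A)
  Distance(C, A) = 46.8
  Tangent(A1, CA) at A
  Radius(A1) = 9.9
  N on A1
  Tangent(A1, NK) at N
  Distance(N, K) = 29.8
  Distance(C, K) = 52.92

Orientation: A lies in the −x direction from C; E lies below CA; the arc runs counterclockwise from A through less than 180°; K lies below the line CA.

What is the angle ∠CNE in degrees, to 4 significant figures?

22.84°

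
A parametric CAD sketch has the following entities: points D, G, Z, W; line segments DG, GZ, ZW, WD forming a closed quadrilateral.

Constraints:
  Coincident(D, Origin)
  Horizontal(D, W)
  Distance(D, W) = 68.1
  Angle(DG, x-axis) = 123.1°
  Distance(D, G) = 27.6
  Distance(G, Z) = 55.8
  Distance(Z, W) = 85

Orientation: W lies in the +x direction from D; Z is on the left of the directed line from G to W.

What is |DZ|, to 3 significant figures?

70.6

D is at the origin; D and W share the same y with |DW| = 68.1 and W in +x, so W = (68.1, 0). DG runs at 123.1° with |DG| = 27.6, so G = (-15.1, 23.1). Z is determined by |GZ| = 55.8 and |ZW| = 85.0 together: it lies at the intersection of circle(G, 55.8) and circle(W, 85.0). With |GW| = 86.3, the foot of the radical line on GW is 19.4 from G and the perpendicular offset is √(55.8² − 19.4²) = 52.3. Taking the left-of-GW solution: Z = (17.6, 68.4).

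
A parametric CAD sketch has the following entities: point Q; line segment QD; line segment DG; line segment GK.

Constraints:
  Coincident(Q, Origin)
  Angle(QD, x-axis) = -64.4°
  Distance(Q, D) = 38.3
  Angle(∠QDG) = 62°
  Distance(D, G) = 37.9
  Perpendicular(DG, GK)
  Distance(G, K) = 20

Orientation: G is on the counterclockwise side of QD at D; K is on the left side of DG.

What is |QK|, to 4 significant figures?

24.24

Q is at the origin; QD runs at -64.4° with length 38.3, so D = 38.3·(cos -64.4°, sin -64.4°) = (16.55, -34.54). ∠QDG = 62.0°, so DG runs at -64.4° + (180° − 62.0°) = 53.60° from the x-axis; with |DG| = 37.9, G = D + 37.9·(cos 53.60°, sin 53.60°) = (39.04, -4.035). The perpendicularity gives GK at right angles to DG; with |GK| = 20.0 on the left of DG, K = G + 20.0·(-0.8049, 0.5934) = (22.94, 7.834). Then |QK| = |K − Q| = 24.24.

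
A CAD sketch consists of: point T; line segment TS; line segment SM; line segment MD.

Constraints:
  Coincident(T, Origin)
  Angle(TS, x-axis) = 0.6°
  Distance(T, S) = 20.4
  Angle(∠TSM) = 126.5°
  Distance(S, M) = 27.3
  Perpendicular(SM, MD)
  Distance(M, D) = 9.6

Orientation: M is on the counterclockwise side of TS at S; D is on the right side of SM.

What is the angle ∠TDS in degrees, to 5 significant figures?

14.022°

∠TSM = 126.5°, so SM runs at 0.6° + (180° − 126.5°) = 54.100° from the x-axis; with |SM| = 27.3, M = S + 27.3·(cos 54.100°, sin 54.100°) = (36.407, 22.328). SM is perpendicular to MD; with |MD| = 9.6 on the right of SM, D = M + 9.6·(0.81004, -0.58637) = (44.183, 16.699). Then cos ∠TDS = DT·DS / (|DT||DS|), giving 14.022°.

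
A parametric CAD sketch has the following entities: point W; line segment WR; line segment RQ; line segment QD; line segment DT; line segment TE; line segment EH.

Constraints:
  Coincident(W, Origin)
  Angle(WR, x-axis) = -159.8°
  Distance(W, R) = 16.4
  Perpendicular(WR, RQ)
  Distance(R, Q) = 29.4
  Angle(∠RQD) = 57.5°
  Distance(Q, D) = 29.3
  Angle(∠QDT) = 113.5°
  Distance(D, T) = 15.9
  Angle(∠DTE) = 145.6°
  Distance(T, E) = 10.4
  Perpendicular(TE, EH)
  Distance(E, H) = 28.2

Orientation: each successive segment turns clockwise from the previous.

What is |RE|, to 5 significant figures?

17.877

∠QDT = 113.5° gives DT at -78.800° from the x-axis; with |DT| = 15.9, T = (6.1727, 0.089827). ∠DTE = 145.6° gives TE at -113.20° from the x-axis; with |TE| = 10.4, E = (2.0757, -9.4692). Then |RE| = |E − R| = 17.877.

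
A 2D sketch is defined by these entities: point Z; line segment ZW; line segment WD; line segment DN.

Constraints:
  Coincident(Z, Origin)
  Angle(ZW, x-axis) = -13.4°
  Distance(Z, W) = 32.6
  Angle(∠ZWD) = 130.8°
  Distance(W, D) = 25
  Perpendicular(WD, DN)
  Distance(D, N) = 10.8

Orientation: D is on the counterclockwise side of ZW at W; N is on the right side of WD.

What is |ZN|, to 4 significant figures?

58.33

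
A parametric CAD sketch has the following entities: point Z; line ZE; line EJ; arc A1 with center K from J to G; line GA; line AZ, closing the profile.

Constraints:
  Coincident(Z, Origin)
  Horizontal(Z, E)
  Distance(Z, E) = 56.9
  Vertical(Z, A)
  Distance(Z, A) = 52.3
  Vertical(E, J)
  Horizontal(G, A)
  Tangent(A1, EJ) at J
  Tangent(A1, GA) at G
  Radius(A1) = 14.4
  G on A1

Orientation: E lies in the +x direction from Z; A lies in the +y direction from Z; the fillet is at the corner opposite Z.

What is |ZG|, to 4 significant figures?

67.39

Z is at the origin; ZE is horizontal with |ZE| = 56.9 and E on the +x side, so E = (56.90, 0.000). ZA is vertical with |ZA| = 52.3 and A on the +y side, so A = (0.000, 52.30). The virtual corner opposite Z is at (56.90, 52.30). The tangent condition forces KJ to be normal to EJ and A1 meets GA tangentially, so KG is at right angles to GA, with radius 14.4, so the center K sits 14.4 in from both sides at K = (42.50, 37.90). That places the tangent points at J = (56.90, 37.90) on EJ and G = (42.50, 52.30) on GA. Then |ZG| = |G − Z| = 67.39.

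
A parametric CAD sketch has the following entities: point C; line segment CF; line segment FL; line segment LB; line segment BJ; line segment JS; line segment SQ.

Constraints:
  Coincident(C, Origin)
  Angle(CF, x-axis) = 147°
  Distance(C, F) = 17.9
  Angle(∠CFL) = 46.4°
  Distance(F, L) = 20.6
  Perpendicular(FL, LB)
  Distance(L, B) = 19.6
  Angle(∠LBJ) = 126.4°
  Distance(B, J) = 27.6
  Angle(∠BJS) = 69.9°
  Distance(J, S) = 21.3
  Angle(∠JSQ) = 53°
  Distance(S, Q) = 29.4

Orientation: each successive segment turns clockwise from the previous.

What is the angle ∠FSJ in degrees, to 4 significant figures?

137.7°

∠LBJ = 126.4° gives BJ at -130.2° from the x-axis; with |BJ| = 27.6, J = (-8.245, -25.62). ∠BJS = 69.9° gives JS at 119.7° from the x-axis; with |JS| = 21.3, S = (-18.80, -7.122). Then cos ∠FSJ = SF·SJ / (|SF||SJ|), giving 137.7°.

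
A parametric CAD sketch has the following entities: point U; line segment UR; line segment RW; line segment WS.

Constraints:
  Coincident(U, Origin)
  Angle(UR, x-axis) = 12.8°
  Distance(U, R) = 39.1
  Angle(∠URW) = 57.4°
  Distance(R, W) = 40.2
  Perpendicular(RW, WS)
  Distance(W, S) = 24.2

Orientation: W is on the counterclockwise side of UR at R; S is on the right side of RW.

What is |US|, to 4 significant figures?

60.26

U is at the origin; UR runs at 12.8° with length 39.1, so R = 39.1·(cos 12.8°, sin 12.8°) = (38.13, 8.663). ∠URW = 57.4°, so RW runs at 12.8° + (180° − 57.4°) = 135.4° from the x-axis; with |RW| = 40.2, W = R + 40.2·(cos 135.4°, sin 135.4°) = (9.505, 36.89). RW ⟂ WS; with |WS| = 24.2 on the right of RW, S = W + 24.2·(0.7022, 0.7120) = (26.50, 54.12). Then |US| = |S − U| = 60.26.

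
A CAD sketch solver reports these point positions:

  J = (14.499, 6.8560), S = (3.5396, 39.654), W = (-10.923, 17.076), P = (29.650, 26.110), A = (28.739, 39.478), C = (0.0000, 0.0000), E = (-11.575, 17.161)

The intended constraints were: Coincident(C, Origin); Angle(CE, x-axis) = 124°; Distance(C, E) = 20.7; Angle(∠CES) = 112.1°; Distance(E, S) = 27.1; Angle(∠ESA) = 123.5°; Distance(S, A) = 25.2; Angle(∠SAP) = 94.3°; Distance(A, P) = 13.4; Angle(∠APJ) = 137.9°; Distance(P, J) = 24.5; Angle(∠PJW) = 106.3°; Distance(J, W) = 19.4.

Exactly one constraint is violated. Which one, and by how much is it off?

Distance(J, W) = 19.4 — off by 8.00.

C = (0.00, 0.00) ✓; CE at 124.0° ✓; |CE| = 20.70 ✓; ∠CES = 112.1° ✓; |ES| = 27.10 ✓; ∠ESA = 123.5° ✓; |SA| = 25.20 ✓; ∠SAP = 94.30° ✓; |AP| = 13.40 ✓; ∠APJ = 137.9° ✓; |PJ| = 24.50 ✓; ∠PJW = 106.3° ✓; |JW| = 27.40 ✗.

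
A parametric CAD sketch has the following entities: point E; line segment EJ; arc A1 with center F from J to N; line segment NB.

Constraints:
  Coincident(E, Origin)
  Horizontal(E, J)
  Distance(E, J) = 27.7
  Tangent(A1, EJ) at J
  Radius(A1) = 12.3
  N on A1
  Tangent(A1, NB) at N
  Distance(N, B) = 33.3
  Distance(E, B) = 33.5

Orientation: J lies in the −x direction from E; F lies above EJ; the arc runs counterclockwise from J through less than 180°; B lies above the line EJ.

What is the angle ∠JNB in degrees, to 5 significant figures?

151.54°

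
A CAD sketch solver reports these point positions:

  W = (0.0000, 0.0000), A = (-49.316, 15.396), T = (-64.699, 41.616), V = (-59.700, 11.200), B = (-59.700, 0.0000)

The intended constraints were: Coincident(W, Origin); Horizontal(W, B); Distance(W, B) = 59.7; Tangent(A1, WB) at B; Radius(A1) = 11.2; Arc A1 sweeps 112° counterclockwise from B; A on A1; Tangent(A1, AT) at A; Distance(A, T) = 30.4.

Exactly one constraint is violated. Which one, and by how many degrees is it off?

Tangent(A1, AT) at A — off by 8.40°.

W = (0.00, 0.00) ✓; W.y = 0.00, B.y = 0.00 ✓; |WB| = 59.70 ✓; ∠(VB, BW) = 90.00° ✓; |VB| = 11.20 ✓; bearing(V→A) − bearing(V→B) = 112.0° ✓; |VA| = 11.20 ✓; ∠(VA, AT) = 81.60° ✗; |AT| = 30.40 ✓.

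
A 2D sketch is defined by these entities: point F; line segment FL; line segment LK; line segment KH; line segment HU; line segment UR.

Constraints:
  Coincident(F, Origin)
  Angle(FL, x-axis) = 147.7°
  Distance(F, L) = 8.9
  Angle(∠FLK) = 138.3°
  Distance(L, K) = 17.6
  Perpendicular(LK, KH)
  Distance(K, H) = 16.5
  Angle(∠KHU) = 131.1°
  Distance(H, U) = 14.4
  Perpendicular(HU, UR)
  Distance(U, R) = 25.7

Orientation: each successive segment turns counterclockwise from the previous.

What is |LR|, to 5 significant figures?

12.103

F is at the origin; FL runs at 147.7° with length 8.9, so L = (-7.5228, 4.7557). ∠FLK = 138.3° gives LK at -170.60° from the x-axis; with |LK| = 17.6, K = (-24.887, 1.8812). The perpendicularity gives KH at right angles to LK, so KH runs at -80.600°; with |KH| = 16.5, H = (-22.192, -14.397). ∠KHU = 131.1° gives HU at -31.700° from the x-axis; with |HU| = 14.4, U = (-9.9399, -21.964). The perpendicularity gives UR at right angles to HU, so UR runs at 58.300°; with |UR| = 25.7, R = (3.5647, -0.098188). Then |LR| = |R − L| = 12.103.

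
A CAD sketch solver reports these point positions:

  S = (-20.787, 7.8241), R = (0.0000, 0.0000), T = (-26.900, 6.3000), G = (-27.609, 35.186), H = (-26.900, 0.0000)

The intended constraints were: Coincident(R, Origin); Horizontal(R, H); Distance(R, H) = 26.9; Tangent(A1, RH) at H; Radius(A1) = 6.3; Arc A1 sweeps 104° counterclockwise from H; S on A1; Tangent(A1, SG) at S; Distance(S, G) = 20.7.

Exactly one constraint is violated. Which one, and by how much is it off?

Distance(S, G) = 20.7 — off by 7.50.

R = (0.00, 0.00) ✓; R.y = 0.00, H.y = 0.00 ✓; |RH| = 26.90 ✓; ∠(TH, HR) = 90.00° ✓; |TH| = 6.300 ✓; bearing(T→S) − bearing(T→H) = 104.0° ✓; |TS| = 6.300 ✓; ∠(TS, SG) = 90.00° ✓; |SG| = 28.20 ✗.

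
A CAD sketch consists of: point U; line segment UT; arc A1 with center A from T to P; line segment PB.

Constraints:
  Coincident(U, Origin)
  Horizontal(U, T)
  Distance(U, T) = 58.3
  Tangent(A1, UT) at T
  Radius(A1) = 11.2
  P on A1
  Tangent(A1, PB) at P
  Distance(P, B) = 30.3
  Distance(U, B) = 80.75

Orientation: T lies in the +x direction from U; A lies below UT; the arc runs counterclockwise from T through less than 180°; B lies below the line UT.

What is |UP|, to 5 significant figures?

53.018

U is at the origin; U and T share the same y with |UT| = 58.3 and T on the +x side, so T = (58.300, 0.0000). Tangency of A1 to UT means the radius AT is perpendicular to UT, so A = T + (0, -11.2) = (58.300, -11.200). Since AP ⟂ PB (tangency), |AB| = √(11.2² + 30.3²) = 32.304 regardless of where P sits on A1. So B lies on both circle(U, 80.75) and circle(A, 32.304); the below-UT intersection is B = (69.205, -41.607). P is the foot of the tangent from B: P = (49.722, -18.402).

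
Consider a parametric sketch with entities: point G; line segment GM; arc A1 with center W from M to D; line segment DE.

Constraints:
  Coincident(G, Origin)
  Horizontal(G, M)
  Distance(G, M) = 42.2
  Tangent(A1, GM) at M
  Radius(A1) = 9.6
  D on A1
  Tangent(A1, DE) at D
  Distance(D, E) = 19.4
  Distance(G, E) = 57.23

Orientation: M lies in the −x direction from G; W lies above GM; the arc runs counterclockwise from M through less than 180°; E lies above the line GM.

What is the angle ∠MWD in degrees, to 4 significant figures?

133.4°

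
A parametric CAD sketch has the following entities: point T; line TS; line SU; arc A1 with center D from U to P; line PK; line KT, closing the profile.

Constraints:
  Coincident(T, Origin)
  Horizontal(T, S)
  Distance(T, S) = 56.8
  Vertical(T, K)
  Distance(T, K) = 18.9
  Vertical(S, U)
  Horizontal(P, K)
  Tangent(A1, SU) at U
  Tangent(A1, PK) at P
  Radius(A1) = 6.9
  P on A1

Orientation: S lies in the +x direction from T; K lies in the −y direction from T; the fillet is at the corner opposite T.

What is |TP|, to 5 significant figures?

53.359

T is at the origin; TS is horizontal with |TS| = 56.8 and S on the +x side, so S = (56.800, 0.0000). T and K share the same x with |TK| = 18.9 and K on the −y side, so K = (0.0000, -18.900). The virtual corner opposite T is at (56.800, -18.900). Since A1 is tangent to SU there, DU ⟂ SU and tangency of A1 to PK means the radius DP is perpendicular to PK, with radius 6.9, so the center D sits 6.9 in from both sides at D = (49.900, -12.000). That places the tangent points at U = (56.800, -12.000) on SU and P = (49.900, -18.900) on PK. Then |TP| = |P − T| = 53.359.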